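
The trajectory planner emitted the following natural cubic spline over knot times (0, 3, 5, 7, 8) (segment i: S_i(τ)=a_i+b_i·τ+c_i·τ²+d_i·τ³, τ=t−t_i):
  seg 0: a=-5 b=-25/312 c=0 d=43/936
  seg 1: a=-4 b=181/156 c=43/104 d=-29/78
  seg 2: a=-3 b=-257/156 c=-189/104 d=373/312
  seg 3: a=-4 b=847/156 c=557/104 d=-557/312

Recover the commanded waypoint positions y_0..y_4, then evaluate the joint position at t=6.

y_0=-5 y_1=-4 y_2=-3 y_3=-4 y_4=5
S(6) = -137/26

y_0 = S_0(0) = a_0 = -5
y_1 = S_1(0) = a_1 = -4
y_2 = S_2(0) = a_2 = -3
y_3 = S_3(0) = a_3 = -4
y_4 = S_3(1) = 5
t_q=6 is in segment 2 (τ=1); S_2(τ)=-137/26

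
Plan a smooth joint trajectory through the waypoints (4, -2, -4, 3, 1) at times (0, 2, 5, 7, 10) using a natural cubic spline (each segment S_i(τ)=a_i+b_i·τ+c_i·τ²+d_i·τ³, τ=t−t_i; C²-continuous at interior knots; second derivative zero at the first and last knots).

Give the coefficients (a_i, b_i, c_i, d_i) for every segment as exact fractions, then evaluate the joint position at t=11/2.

  seg 0: a=4 b=-1379/435 c=0 d=37/870
  seg 1: a=-2 b=-1157/435 c=37/145 d=178/1305
  seg 2: a=-4 b=1111/435 c=43/29 d=-1757/3480
  seg 3: a=3 b=2111/870 c=-897/580 d=299/1740
S(11/2) = -4483/1856

Δ: Δ0=-3, Δ1=-2/3, Δ2=7/2, Δ3=-2/3
row 1: diag=10, rhs=14; c'=3/10, d'=7/5
row 2: denom=10−3·3/10=91/10; d'=(25−3·7/5)/(91/10)=16/7
row 3: denom=10−2·20/91=870/91; d'=(-25−2·16/7)/(870/91)=-897/290
back: M3=-897/290
back: M2=16/7−20/91·-897/290=86/29
back: M1=7/5−3/10·86/29=74/145
M: M0=0, M1=74/145, M2=86/29, M3=-897/290, M4=0
seg 0: a=4, c=M0/2=0, d=(M1−M0)/(6·2)=37/870, b=Δ0−h0·(2M0+M1)/6=-1379/435
seg 1: a=-2, c=M1/2=37/145, d=(M2−M1)/(6·3)=178/1305, b=Δ1−h1·(2M1+M2)/6=-1157/435
seg 2: a=-4, c=M2/2=43/29, d=(M3−M2)/(6·2)=-1757/3480, b=Δ2−h2·(2M2+M3)/6=1111/435
seg 3: a=3, c=M3/2=-897/580, d=(M4−M3)/(6·3)=299/1740, b=Δ3−h3·(2M3+M4)/6=2111/870
t_q=11/2 → seg 2, τ=1/2; S=-4+1111/435·τ+43/29·τ²+-1757/3480·τ³=-4483/1856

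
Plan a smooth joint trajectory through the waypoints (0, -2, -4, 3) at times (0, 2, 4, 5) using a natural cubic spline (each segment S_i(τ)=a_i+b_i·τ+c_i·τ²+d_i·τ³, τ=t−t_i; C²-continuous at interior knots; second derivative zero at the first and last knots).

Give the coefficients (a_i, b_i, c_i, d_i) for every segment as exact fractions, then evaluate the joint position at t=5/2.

Δ: Δ0=-1, Δ1=-1, Δ2=7
row 1: diag=8, rhs=0; c'=1/4, d'=0
row 2: denom=6−2·1/4=11/2; d'=(48−2·0)/(11/2)=96/11
back: M2=96/11
back: M1=0−1/4·96/11=-24/11
M: M0=0, M1=-24/11, M2=96/11, M3=0
seg 0: a=0, c=M0/2=0, d=(M1−M0)/(6·2)=-2/11, b=Δ0−h0·(2M0+M1)/6=-3/11
seg 1: a=-2, c=M1/2=-12/11, d=(M2−M1)/(6·2)=10/11, b=Δ1−h1·(2M1+M2)/6=-27/11
seg 2: a=-4, c=M2/2=48/11, d=(M3−M2)/(6·1)=-16/11, b=Δ2−h2·(2M2+M3)/6=45/11
t_q=5/2 → seg 1, τ=1/2; S=-2+-27/11·τ+-12/11·τ²+10/11·τ³=-149/44

  seg 0: a=0 b=-3/11 c=0 d=-2/11
  seg 1: a=-2 b=-27/11 c=-12/11 d=10/11
  seg 2: a=-4 b=45/11 c=48/11 d=-16/11
S(5/2) = -149/44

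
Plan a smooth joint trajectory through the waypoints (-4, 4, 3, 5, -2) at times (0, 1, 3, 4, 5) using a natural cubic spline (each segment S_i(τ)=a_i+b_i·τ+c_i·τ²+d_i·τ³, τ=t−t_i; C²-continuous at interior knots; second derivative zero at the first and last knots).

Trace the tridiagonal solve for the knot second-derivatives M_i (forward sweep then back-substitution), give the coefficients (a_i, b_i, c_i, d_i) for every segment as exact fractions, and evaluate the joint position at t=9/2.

  seg 0: a=-4 b=2419/244 c=0 d=-467/244
  seg 1: a=4 b=509/122 c=-1401/244 d=831/488
  seg 2: a=3 b=100/61 c=273/61 d=-251/61
  seg 3: a=5 b=-107/61 c=-480/61 d=160/61
S(9/2) = 303/122

Δ: Δ0=8, Δ1=-1/2, Δ2=2, Δ3=-7
row 1: diag=6, rhs=-51; c'=1/3, d'=-17/2
row 2: denom=6−2·1/3=16/3; d'=(15−2·-17/2)/(16/3)=6
row 3: denom=4−1·3/16=61/16; d'=(-54−1·6)/(61/16)=-960/61
back: M3=-960/61
back: M2=6−3/16·-960/61=546/61
back: M1=-17/2−1/3·546/61=-1401/122
M: M0=0, M1=-1401/122, M2=546/61, M3=-960/61, M4=0
seg 0: a=-4, c=M0/2=0, d=(M1−M0)/(6·1)=-467/244, b=Δ0−h0·(2M0+M1)/6=2419/244
seg 1: a=4, c=M1/2=-1401/244, d=(M2−M1)/(6·2)=831/488, b=Δ1−h1·(2M1+M2)/6=509/122
seg 2: a=3, c=M2/2=273/61, d=(M3−M2)/(6·1)=-251/61, b=Δ2−h2·(2M2+M3)/6=100/61
seg 3: a=5, c=M3/2=-480/61, d=(M4−M3)/(6·1)=160/61, b=Δ3−h3·(2M3+M4)/6=-107/61
t_q=9/2 → seg 3, τ=1/2; S=5+-107/61·τ+-480/61·τ²+160/61·τ³=303/122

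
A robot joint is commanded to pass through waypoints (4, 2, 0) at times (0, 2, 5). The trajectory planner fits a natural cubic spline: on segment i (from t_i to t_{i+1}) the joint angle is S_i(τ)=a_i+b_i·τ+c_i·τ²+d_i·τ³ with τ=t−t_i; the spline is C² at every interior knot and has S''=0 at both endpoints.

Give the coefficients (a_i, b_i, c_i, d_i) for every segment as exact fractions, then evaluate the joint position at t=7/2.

  seg 0: a=4 b=-16/15 c=0 d=1/60
  seg 1: a=2 b=-13/15 c=1/10 d=-1/90
S(7/2) = 71/80

Δ: Δ0=-1, Δ1=-2/3
row 1: diag=10, rhs=2; c'=3/10, d'=1/5
back: M1=1/5
M: M0=0, M1=1/5, M2=0
seg 0: a=4, c=M0/2=0, d=(M1−M0)/(6·2)=1/60, b=Δ0−h0·(2M0+M1)/6=-16/15
seg 1: a=2, c=M1/2=1/10, d=(M2−M1)/(6·3)=-1/90, b=Δ1−h1·(2M1+M2)/6=-13/15
t_q=7/2 → seg 1, τ=3/2; S=2+-13/15·τ+1/10·τ²+-1/90·τ³=71/80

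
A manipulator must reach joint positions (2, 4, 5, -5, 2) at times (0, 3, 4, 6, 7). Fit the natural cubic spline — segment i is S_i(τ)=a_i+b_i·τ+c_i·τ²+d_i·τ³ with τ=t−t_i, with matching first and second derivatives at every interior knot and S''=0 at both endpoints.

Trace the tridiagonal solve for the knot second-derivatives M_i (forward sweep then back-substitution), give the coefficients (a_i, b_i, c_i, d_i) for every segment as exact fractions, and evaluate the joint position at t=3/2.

Δ: Δ0=2/3, Δ1=1, Δ2=-5, Δ3=7
row 1: diag=8, rhs=2; c'=1/8, d'=1/4
row 2: denom=6−1·1/8=47/8; d'=(-36−1·1/4)/(47/8)=-290/47
row 3: denom=6−2·16/47=250/47; d'=(72−2·-290/47)/(250/47)=1982/125
back: M3=1982/125
back: M2=-290/47−16/47·1982/125=-1446/125
back: M1=1/4−1/8·-1446/125=212/125
M: M0=0, M1=212/125, M2=-1446/125, M3=1982/125, M4=0
seg 0: a=2, c=M0/2=0, d=(M1−M0)/(6·3)=106/1125, b=Δ0−h0·(2M0+M1)/6=-68/375
seg 1: a=4, c=M1/2=106/125, d=(M2−M1)/(6·1)=-829/375, b=Δ1−h1·(2M1+M2)/6=886/375
seg 2: a=5, c=M2/2=-723/125, d=(M3−M2)/(6·2)=857/375, b=Δ2−h2·(2M2+M3)/6=-193/75
seg 3: a=-5, c=M3/2=991/125, d=(M4−M3)/(6·1)=-991/375, b=Δ3−h3·(2M3+M4)/6=643/375
t_q=3/2 → seg 0, τ=3/2; S=2+-68/375·τ+0·τ²+106/1125·τ³=1023/500

  seg 0: a=2 b=-68/375 c=0 d=106/1125
  seg 1: a=4 b=886/375 c=106/125 d=-829/375
  seg 2: a=5 b=-193/75 c=-723/125 d=857/375
  seg 3: a=-5 b=643/375 c=991/125 d=-991/375
S(3/2) = 1023/500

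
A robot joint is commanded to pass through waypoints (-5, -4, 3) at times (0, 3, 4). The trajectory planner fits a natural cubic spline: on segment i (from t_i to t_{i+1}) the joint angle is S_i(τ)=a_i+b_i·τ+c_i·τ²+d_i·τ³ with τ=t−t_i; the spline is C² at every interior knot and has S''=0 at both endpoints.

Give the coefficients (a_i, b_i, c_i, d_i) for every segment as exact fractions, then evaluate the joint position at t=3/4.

Δ: Δ0=1/3, Δ1=7
row 1: diag=8, rhs=40; c'=1/8, d'=5
back: M1=5
M: M0=0, M1=5, M2=0
seg 0: a=-5, c=M0/2=0, d=(M1−M0)/(6·3)=5/18, b=Δ0−h0·(2M0+M1)/6=-13/6
seg 1: a=-4, c=M1/2=5/2, d=(M2−M1)/(6·1)=-5/6, b=Δ1−h1·(2M1+M2)/6=16/3
t_q=3/4 → seg 0, τ=3/4; S=-5+-13/6·τ+0·τ²+5/18·τ³=-833/128

  seg 0: a=-5 b=-13/6 c=0 d=5/18
  seg 1: a=-4 b=16/3 c=5/2 d=-5/6
S(3/4) = -833/128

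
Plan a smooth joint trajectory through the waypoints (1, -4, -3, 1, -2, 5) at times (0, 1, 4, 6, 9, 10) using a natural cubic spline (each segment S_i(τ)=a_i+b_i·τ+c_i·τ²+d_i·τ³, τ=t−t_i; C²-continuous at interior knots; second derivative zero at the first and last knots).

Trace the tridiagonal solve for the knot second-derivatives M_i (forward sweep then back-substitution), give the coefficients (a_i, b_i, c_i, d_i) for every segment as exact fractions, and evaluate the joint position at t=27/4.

Δ: Δ0=-5, Δ1=1/3, Δ2=2, Δ3=-1, Δ4=7
row 1: diag=8, rhs=32; c'=3/8, d'=4
row 2: denom=10−3·3/8=71/8; d'=(10−3·4)/(71/8)=-16/71
row 3: denom=10−2·16/71=678/71; d'=(-18−2·-16/71)/(678/71)=-623/339
row 4: denom=8−3·71/226=1595/226; d'=(48−3·-623/339)/(1595/226)=12094/1595
back: M4=12094/1595
back: M3=-623/339−71/226·12094/1595=-20192/4785
back: M2=-16/71−16/71·-20192/4785=3472/4785
back: M1=4−3/8·3472/4785=5946/1595
M: M0=0, M1=5946/1595, M2=3472/4785, M3=-20192/4785, M4=12094/1595, M5=0
seg 0: a=1, c=M0/2=0, d=(M1−M0)/(6·1)=991/1595, b=Δ0−h0·(2M0+M1)/6=-8966/1595
seg 1: a=-4, c=M1/2=2973/1595, d=(M2−M1)/(6·3)=-653/3915, b=Δ1−h1·(2M1+M2)/6=-5993/1595
seg 2: a=-3, c=M2/2=1736/4785, d=(M3−M2)/(6·2)=-68/165, b=Δ2−h2·(2M2+M3)/6=4662/1595
seg 3: a=1, c=M3/2=-10096/4785, d=(M4−M3)/(6·3)=2567/3915, b=Δ3−h3·(2M3+M4)/6=-2734/4785
seg 4: a=-2, c=M4/2=6047/1595, d=(M5−M4)/(6·1)=-6047/4785, b=Δ4−h4·(2M4+M5)/6=21401/4785
t_q=27/4 → seg 3, τ=3/4; S=1+-2734/4785·τ+-10096/4785·τ²+2567/3915·τ³=-34579/102080

  seg 0: a=1 b=-8966/1595 c=0 d=991/1595
  seg 1: a=-4 b=-5993/1595 c=2973/1595 d=-653/3915
  seg 2: a=-3 b=4662/1595 c=1736/4785 d=-68/165
  seg 3: a=1 b=-2734/4785 c=-10096/4785 d=2567/3915
  seg 4: a=-2 b=21401/4785 c=6047/1595 d=-6047/4785
S(27/4) = -34579/102080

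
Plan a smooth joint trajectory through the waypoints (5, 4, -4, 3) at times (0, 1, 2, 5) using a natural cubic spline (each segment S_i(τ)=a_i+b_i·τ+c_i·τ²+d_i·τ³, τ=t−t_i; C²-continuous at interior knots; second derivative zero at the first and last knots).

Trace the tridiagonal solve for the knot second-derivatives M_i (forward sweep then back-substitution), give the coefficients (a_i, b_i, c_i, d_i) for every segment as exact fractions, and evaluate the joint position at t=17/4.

  seg 0: a=5 b=106/93 c=0 d=-199/93
  seg 1: a=4 b=-491/93 c=-199/31 d=344/93
  seg 2: a=-4 b=-653/93 c=145/31 d=-145/279
S(17/4) = -4045/1984

Δ: Δ0=-1, Δ1=-8, Δ2=7/3
row 1: diag=4, rhs=-42; c'=1/4, d'=-21/2
row 2: denom=8−1·1/4=31/4; d'=(62−1·-21/2)/(31/4)=290/31
back: M2=290/31
back: M1=-21/2−1/4·290/31=-398/31
M: M0=0, M1=-398/31, M2=290/31, M3=0
seg 0: a=5, c=M0/2=0, d=(M1−M0)/(6·1)=-199/93, b=Δ0−h0·(2M0+M1)/6=106/93
seg 1: a=4, c=M1/2=-199/31, d=(M2−M1)/(6·1)=344/93, b=Δ1−h1·(2M1+M2)/6=-491/93
seg 2: a=-4, c=M2/2=145/31, d=(M3−M2)/(6·3)=-145/279, b=Δ2−h2·(2M2+M3)/6=-653/93
t_q=17/4 → seg 2, τ=9/4; S=-4+-653/93·τ+145/31·τ²+-145/279·τ³=-4045/1984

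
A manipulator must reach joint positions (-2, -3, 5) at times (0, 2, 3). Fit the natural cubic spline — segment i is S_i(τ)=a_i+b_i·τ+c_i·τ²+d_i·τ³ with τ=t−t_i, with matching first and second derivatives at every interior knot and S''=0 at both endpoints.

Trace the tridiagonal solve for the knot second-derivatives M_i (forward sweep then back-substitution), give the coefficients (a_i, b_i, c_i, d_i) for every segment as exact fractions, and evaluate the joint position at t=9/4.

Δ: Δ0=-1/2, Δ1=8
row 1: diag=6, rhs=51; c'=1/6, d'=17/2
back: M1=17/2
M: M0=0, M1=17/2, M2=0
seg 0: a=-2, c=M0/2=0, d=(M1−M0)/(6·2)=17/24, b=Δ0−h0·(2M0+M1)/6=-10/3
seg 1: a=-3, c=M1/2=17/4, d=(M2−M1)/(6·1)=-17/12, b=Δ1−h1·(2M1+M2)/6=31/6
t_q=9/4 → seg 1, τ=1/4; S=-3+31/6·τ+17/4·τ²+-17/12·τ³=-375/256

  seg 0: a=-2 b=-10/3 c=0 d=17/24
  seg 1: a=-3 b=31/6 c=17/4 d=-17/12
S(9/4) = -375/256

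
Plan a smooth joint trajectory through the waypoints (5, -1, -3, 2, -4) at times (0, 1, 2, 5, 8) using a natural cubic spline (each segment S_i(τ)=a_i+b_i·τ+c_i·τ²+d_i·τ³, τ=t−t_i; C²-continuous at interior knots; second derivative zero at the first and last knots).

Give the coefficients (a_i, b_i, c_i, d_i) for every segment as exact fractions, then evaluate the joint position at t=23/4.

Δ: Δ0=-6, Δ1=-2, Δ2=5/3, Δ3=-2
row 1: diag=4, rhs=24; c'=1/4, d'=6
row 2: denom=8−1·1/4=31/4; d'=(22−1·6)/(31/4)=64/31
row 3: denom=12−3·12/31=336/31; d'=(-22−3·64/31)/(336/31)=-437/168
back: M3=-437/168
back: M2=64/31−12/31·-437/168=43/14
back: M1=6−1/4·43/14=293/56
M: M0=0, M1=293/56, M2=43/14, M3=-437/168, M4=0
seg 0: a=5, c=M0/2=0, d=(M1−M0)/(6·1)=293/336, b=Δ0−h0·(2M0+M1)/6=-2309/336
seg 1: a=-1, c=M1/2=293/112, d=(M2−M1)/(6·1)=-121/336, b=Δ1−h1·(2M1+M2)/6=-715/168
seg 2: a=-3, c=M2/2=43/28, d=(M3−M2)/(6·3)=-953/3024, b=Δ2−h2·(2M2+M3)/6=-5/48
seg 3: a=2, c=M3/2=-437/336, d=(M4−M3)/(6·3)=437/3024, b=Δ3−h3·(2M3+M4)/6=101/168
t_q=23/4 → seg 3, τ=3/4; S=2+101/168·τ+-437/336·τ²+437/3024·τ³=1823/1024

  seg 0: a=5 b=-2309/336 c=0 d=293/336
  seg 1: a=-1 b=-715/168 c=293/112 d=-121/336
  seg 2: a=-3 b=-5/48 c=43/28 d=-953/3024
  seg 3: a=2 b=101/168 c=-437/336 d=437/3024
S(23/4) = 1823/1024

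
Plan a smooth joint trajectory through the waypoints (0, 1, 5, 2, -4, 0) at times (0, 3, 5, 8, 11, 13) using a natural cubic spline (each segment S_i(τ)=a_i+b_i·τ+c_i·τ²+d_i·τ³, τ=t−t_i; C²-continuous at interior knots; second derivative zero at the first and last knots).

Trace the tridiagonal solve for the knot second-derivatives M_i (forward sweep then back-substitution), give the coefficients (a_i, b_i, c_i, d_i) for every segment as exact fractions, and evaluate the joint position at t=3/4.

  seg 0: a=0 b=-575/1626 c=0 d=1117/14634
  seg 1: a=1 b=1388/813 c=1117/1626 d=-293/1084
  seg 2: a=5 b=985/813 c=-760/813 d=482/7317
  seg 3: a=2 b=-2129/813 c=-278/813 d=1337/7317
  seg 4: a=-4 b=214/813 c=353/271 d=-353/1626
S(3/4) = -8083/34688

Δ: Δ0=1/3, Δ1=2, Δ2=-1, Δ3=-2, Δ4=2
row 1: diag=10, rhs=10; c'=1/5, d'=1
row 2: denom=10−2·1/5=48/5; d'=(-18−2·1)/(48/5)=-25/12
row 3: denom=12−3·5/16=177/16; d'=(-6−3·-25/12)/(177/16)=4/177
row 4: denom=10−3·16/59=542/59; d'=(24−3·4/177)/(542/59)=706/271
back: M4=706/271
back: M3=4/177−16/59·706/271=-556/813
back: M2=-25/12−5/16·-556/813=-1520/813
back: M1=1−1/5·-1520/813=1117/813
M: M0=0, M1=1117/813, M2=-1520/813, M3=-556/813, M4=706/271, M5=0
seg 0: a=0, c=M0/2=0, d=(M1−M0)/(6·3)=1117/14634, b=Δ0−h0·(2M0+M1)/6=-575/1626
seg 1: a=1, c=M1/2=1117/1626, d=(M2−M1)/(6·2)=-293/1084, b=Δ1−h1·(2M1+M2)/6=1388/813
seg 2: a=5, c=M2/2=-760/813, d=(M3−M2)/(6·3)=482/7317, b=Δ2−h2·(2M2+M3)/6=985/813
seg 3: a=2, c=M3/2=-278/813, d=(M4−M3)/(6·3)=1337/7317, b=Δ3−h3·(2M3+M4)/6=-2129/813
seg 4: a=-4, c=M4/2=353/271, d=(M5−M4)/(6·2)=-353/1626, b=Δ4−h4·(2M4+M5)/6=214/813
t_q=3/4 → seg 0, τ=3/4; S=0+-575/1626·τ+0·τ²+1117/14634·τ³=-8083/34688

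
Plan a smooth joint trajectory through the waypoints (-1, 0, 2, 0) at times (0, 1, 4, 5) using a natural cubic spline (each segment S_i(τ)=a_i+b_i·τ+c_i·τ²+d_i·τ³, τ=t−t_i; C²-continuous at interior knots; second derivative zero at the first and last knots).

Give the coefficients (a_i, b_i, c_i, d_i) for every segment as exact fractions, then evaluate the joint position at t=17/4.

Δ: Δ0=1, Δ1=2/3, Δ2=-2
row 1: diag=8, rhs=-2; c'=3/8, d'=-1/4
row 2: denom=8−3·3/8=55/8; d'=(-16−3·-1/4)/(55/8)=-122/55
back: M2=-122/55
back: M1=-1/4−3/8·-122/55=32/55
M: M0=0, M1=32/55, M2=-122/55, M3=0
seg 0: a=-1, c=M0/2=0, d=(M1−M0)/(6·1)=16/165, b=Δ0−h0·(2M0+M1)/6=149/165
seg 1: a=0, c=M1/2=16/55, d=(M2−M1)/(6·3)=-7/45, b=Δ1−h1·(2M1+M2)/6=197/165
seg 2: a=2, c=M2/2=-61/55, d=(M3−M2)/(6·1)=61/165, b=Δ2−h2·(2M2+M3)/6=-208/165
t_q=17/4 → seg 2, τ=1/4; S=2+-208/165·τ+-61/55·τ²+61/165·τ³=5707/3520

  seg 0: a=-1 b=149/165 c=0 d=16/165
  seg 1: a=0 b=197/165 c=16/55 d=-7/45
  seg 2: a=2 b=-208/165 c=-61/55 d=61/165
S(17/4) = 5707/3520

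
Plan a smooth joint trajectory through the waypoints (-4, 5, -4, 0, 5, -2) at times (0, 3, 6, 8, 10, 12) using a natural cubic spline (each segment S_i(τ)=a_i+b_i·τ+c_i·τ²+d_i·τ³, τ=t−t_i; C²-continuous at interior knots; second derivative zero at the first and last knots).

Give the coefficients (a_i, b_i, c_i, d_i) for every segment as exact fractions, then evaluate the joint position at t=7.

Δ: Δ0=3, Δ1=-3, Δ2=2, Δ3=5/2, Δ4=-7/2
row 1: diag=12, rhs=-36; c'=1/4, d'=-3
row 2: denom=10−3·1/4=37/4; d'=(30−3·-3)/(37/4)=156/37
row 3: denom=8−2·8/37=280/37; d'=(3−2·156/37)/(280/37)=-201/280
row 4: denom=8−2·37/140=523/70; d'=(-36−2·-201/280)/(523/70)=-4839/1046
back: M4=-4839/1046
back: M3=-201/280−37/140·-4839/1046=264/523
back: M2=156/37−8/37·264/523=2148/523
back: M1=-3−1/4·2148/523=-2106/523
M: M0=0, M1=-2106/523, M2=2148/523, M3=264/523, M4=-4839/1046, M5=0
seg 0: a=-4, c=M0/2=0, d=(M1−M0)/(6·3)=-117/523, b=Δ0−h0·(2M0+M1)/6=2622/523
seg 1: a=5, c=M1/2=-1053/523, d=(M2−M1)/(6·3)=709/1569, b=Δ1−h1·(2M1+M2)/6=-537/523
seg 2: a=-4, c=M2/2=1074/523, d=(M3−M2)/(6·2)=-157/523, b=Δ2−h2·(2M2+M3)/6=-474/523
seg 3: a=0, c=M3/2=132/523, d=(M4−M3)/(6·2)=-1789/4184, b=Δ3−h3·(2M3+M4)/6=1938/523
seg 4: a=5, c=M4/2=-4839/2092, d=(M5−M4)/(6·2)=1613/4184, b=Δ4−h4·(2M4+M5)/6=-435/1046
t_q=7 → seg 2, τ=1; S=-4+-474/523·τ+1074/523·τ²+-157/523·τ³=-1649/523

  seg 0: a=-4 b=2622/523 c=0 d=-117/523
  seg 1: a=5 b=-537/523 c=-1053/523 d=709/1569
  seg 2: a=-4 b=-474/523 c=1074/523 d=-157/523
  seg 3: a=0 b=1938/523 c=132/523 d=-1789/4184
  seg 4: a=5 b=-435/1046 c=-4839/2092 d=1613/4184
S(7) = -1649/523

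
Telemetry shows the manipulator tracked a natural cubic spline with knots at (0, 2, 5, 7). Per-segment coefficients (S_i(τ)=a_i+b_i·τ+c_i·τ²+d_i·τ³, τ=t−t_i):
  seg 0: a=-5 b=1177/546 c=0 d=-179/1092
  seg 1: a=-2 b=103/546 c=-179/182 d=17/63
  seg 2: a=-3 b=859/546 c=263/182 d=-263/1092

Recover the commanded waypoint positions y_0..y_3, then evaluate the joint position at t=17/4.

y_0=-5 y_1=-2 y_2=-3 y_3=4
S(17/4) = -20273/5824

y_0 = S_0(0) = a_0 = -5
y_1 = S_1(0) = a_1 = -2
y_2 = S_2(0) = a_2 = -3
y_3 = S_2(2) = 4
t_q=17/4 is in segment 1 (τ=9/4); S_1(τ)=-20273/5824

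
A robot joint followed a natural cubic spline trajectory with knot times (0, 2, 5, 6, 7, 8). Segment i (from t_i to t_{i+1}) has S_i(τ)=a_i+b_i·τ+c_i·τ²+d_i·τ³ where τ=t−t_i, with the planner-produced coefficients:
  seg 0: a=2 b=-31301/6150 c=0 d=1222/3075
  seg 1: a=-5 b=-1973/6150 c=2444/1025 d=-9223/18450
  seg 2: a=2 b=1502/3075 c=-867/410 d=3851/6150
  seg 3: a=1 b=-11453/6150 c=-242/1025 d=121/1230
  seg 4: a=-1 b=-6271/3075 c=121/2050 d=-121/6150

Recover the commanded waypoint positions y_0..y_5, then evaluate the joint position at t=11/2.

y_0=2 y_1=-5 y_2=2 y_3=1 y_4=-1 y_5=-3
S(11/2) = 29419/16400

y_0 = S_0(0) = a_0 = 2
y_1 = S_1(0) = a_1 = -5
y_2 = S_2(0) = a_2 = 2
y_3 = S_3(0) = a_3 = 1
y_4 = S_4(0) = a_4 = -1
y_5 = S_4(1) = -3
t_q=11/2 is in segment 2 (τ=1/2); S_2(τ)=29419/16400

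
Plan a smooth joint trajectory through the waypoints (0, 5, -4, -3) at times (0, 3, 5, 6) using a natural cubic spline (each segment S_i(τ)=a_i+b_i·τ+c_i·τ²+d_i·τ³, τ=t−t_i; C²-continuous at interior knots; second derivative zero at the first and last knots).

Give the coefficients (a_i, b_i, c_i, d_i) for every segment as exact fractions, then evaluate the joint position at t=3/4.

Δ: Δ0=5/3, Δ1=-9/2, Δ2=1
row 1: diag=10, rhs=-37; c'=1/5, d'=-37/10
row 2: denom=6−2·1/5=28/5; d'=(33−2·-37/10)/(28/5)=101/14
back: M2=101/14
back: M1=-37/10−1/5·101/14=-36/7
M: M0=0, M1=-36/7, M2=101/14, M3=0
seg 0: a=0, c=M0/2=0, d=(M1−M0)/(6·3)=-2/7, b=Δ0−h0·(2M0+M1)/6=89/21
seg 1: a=5, c=M1/2=-18/7, d=(M2−M1)/(6·2)=173/168, b=Δ1−h1·(2M1+M2)/6=-73/21
seg 2: a=-4, c=M2/2=101/28, d=(M3−M2)/(6·1)=-101/84, b=Δ2−h2·(2M2+M3)/6=-59/42
t_q=3/4 → seg 0, τ=3/4; S=0+89/21·τ+0·τ²+-2/7·τ³=685/224

  seg 0: a=0 b=89/21 c=0 d=-2/7
  seg 1: a=5 b=-73/21 c=-18/7 d=173/168
  seg 2: a=-4 b=-59/42 c=101/28 d=-101/84
S(3/4) = 685/224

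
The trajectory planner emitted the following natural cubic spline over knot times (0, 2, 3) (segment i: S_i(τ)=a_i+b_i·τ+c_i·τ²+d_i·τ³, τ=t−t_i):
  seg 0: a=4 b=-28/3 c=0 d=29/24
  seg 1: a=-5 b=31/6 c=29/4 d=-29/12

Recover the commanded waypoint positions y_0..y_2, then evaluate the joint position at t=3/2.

y_0 = S_0(0) = a_0 = 4
y_1 = S_1(0) = a_1 = -5
y_2 = S_1(1) = 5
t_q=3/2 is in segment 0 (τ=3/2); S_0(τ)=-379/64

y_0=4 y_1=-5 y_2=5
S(3/2) = -379/64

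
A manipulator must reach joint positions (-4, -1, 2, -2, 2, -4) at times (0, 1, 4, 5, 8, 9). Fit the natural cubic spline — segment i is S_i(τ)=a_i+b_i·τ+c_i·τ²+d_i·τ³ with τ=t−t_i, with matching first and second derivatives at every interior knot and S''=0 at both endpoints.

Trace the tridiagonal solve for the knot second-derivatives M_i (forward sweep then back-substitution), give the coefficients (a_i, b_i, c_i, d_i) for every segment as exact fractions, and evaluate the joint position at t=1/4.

Δ: Δ0=3, Δ1=1, Δ2=-4, Δ3=4/3, Δ4=-6
row 1: diag=8, rhs=-12; c'=3/8, d'=-3/2
row 2: denom=8−3·3/8=55/8; d'=(-30−3·-3/2)/(55/8)=-204/55
row 3: denom=8−1·8/55=432/55; d'=(32−1·-204/55)/(432/55)=491/108
row 4: denom=8−3·55/144=329/48; d'=(-44−3·491/108)/(329/48)=-8300/987
back: M4=-8300/987
back: M3=491/108−55/144·-8300/987=22972/2961
back: M2=-204/55−8/55·22972/2961=-14324/2961
back: M1=-3/2−3/8·-14324/2961=310/987
M: M0=0, M1=310/987, M2=-14324/2961, M3=22972/2961, M4=-8300/987, M5=0
seg 0: a=-4, c=M0/2=0, d=(M1−M0)/(6·1)=155/2961, b=Δ0−h0·(2M0+M1)/6=8728/2961
seg 1: a=-1, c=M1/2=155/987, d=(M2−M1)/(6·3)=-7627/26649, b=Δ1−h1·(2M1+M2)/6=9193/2961
seg 2: a=2, c=M2/2=-7162/2961, d=(M3−M2)/(6·1)=296/141, b=Δ2−h2·(2M2+M3)/6=-10898/2961
seg 3: a=-2, c=M3/2=11486/2961, d=(M4−M3)/(6·3)=-23936/26649, b=Δ3−h3·(2M3+M4)/6=-6574/2961
seg 4: a=2, c=M4/2=-4150/987, d=(M5−M4)/(6·1)=4150/2961, b=Δ4−h4·(2M4+M5)/6=-9466/2961
t_q=1/4 → seg 0, τ=1/4; S=-4+8728/2961·τ+0·τ²+155/2961·τ³=-206071/63168

  seg 0: a=-4 b=8728/2961 c=0 d=155/2961
  seg 1: a=-1 b=9193/2961 c=155/987 d=-7627/26649
  seg 2: a=2 b=-10898/2961 c=-7162/2961 d=296/141
  seg 3: a=-2 b=-6574/2961 c=11486/2961 d=-23936/26649
  seg 4: a=2 b=-9466/2961 c=-4150/987 d=4150/2961
S(1/4) = -206071/63168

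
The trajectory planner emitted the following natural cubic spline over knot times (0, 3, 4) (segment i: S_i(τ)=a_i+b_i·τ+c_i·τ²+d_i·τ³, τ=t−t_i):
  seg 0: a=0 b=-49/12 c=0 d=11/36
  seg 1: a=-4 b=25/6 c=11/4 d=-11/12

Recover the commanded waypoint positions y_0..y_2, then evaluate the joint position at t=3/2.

y_0=0 y_1=-4 y_2=2
S(3/2) = -163/32

y_0 = S_0(0) = a_0 = 0
y_1 = S_1(0) = a_1 = -4
y_2 = S_1(1) = 2
t_q=3/2 is in segment 0 (τ=3/2); S_0(τ)=-163/32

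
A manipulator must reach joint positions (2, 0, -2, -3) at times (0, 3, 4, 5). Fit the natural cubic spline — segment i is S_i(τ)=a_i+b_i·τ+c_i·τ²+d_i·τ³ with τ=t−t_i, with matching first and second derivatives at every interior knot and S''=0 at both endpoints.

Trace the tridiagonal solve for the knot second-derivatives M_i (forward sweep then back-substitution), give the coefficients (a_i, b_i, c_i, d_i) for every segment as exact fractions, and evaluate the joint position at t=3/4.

  seg 0: a=2 b=-5/93 c=0 d=-19/279
  seg 1: a=0 b=-176/93 c=-19/31 d=47/93
  seg 2: a=-2 b=-149/93 c=28/31 d=-28/93
S(3/4) = 3831/1984

Δ: Δ0=-2/3, Δ1=-2, Δ2=-1
row 1: diag=8, rhs=-8; c'=1/8, d'=-1
row 2: denom=4−1·1/8=31/8; d'=(6−1·-1)/(31/8)=56/31
back: M2=56/31
back: M1=-1−1/8·56/31=-38/31
M: M0=0, M1=-38/31, M2=56/31, M3=0
seg 0: a=2, c=M0/2=0, d=(M1−M0)/(6·3)=-19/279, b=Δ0−h0·(2M0+M1)/6=-5/93
seg 1: a=0, c=M1/2=-19/31, d=(M2−M1)/(6·1)=47/93, b=Δ1−h1·(2M1+M2)/6=-176/93
seg 2: a=-2, c=M2/2=28/31, d=(M3−M2)/(6·1)=-28/93, b=Δ2−h2·(2M2+M3)/6=-149/93
t_q=3/4 → seg 0, τ=3/4; S=2+-5/93·τ+0·τ²+-19/279·τ³=3831/1984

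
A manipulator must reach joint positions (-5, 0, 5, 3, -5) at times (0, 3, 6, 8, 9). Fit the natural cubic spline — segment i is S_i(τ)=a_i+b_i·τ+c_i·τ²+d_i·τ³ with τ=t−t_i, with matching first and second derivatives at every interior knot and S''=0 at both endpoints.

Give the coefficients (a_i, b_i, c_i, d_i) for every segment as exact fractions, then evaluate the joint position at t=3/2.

Δ: Δ0=5/3, Δ1=5/3, Δ2=-1, Δ3=-8
row 1: diag=12, rhs=0; c'=1/4, d'=0
row 2: denom=10−3·1/4=37/4; d'=(-16−3·0)/(37/4)=-64/37
row 3: denom=6−2·8/37=206/37; d'=(-42−2·-64/37)/(206/37)=-713/103
back: M3=-713/103
back: M2=-64/37−8/37·-713/103=-24/103
back: M1=0−1/4·-24/103=6/103
M: M0=0, M1=6/103, M2=-24/103, M3=-713/103, M4=0
seg 0: a=-5, c=M0/2=0, d=(M1−M0)/(6·3)=1/309, b=Δ0−h0·(2M0+M1)/6=506/309
seg 1: a=0, c=M1/2=3/103, d=(M2−M1)/(6·3)=-5/309, b=Δ1−h1·(2M1+M2)/6=533/309
seg 2: a=5, c=M2/2=-12/103, d=(M3−M2)/(6·2)=-689/1236, b=Δ2−h2·(2M2+M3)/6=452/309
seg 3: a=3, c=M3/2=-713/206, d=(M4−M3)/(6·1)=713/618, b=Δ3−h3·(2M3+M4)/6=-1759/309
t_q=3/2 → seg 0, τ=3/2; S=-5+506/309·τ+0·τ²+1/309·τ³=-2087/824

  seg 0: a=-5 b=506/309 c=0 d=1/309
  seg 1: a=0 b=533/309 c=3/103 d=-5/309
  seg 2: a=5 b=452/309 c=-12/103 d=-689/1236
  seg 3: a=3 b=-1759/309 c=-713/206 d=713/618
S(3/2) = -2087/824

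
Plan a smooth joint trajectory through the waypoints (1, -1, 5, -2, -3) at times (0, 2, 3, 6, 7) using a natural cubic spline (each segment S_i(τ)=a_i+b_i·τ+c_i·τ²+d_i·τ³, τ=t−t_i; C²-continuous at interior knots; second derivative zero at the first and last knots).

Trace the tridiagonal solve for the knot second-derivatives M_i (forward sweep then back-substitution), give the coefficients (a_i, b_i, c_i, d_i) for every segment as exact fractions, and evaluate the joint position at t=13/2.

Δ: Δ0=-1, Δ1=6, Δ2=-7/3, Δ3=-1
row 1: diag=6, rhs=42; c'=1/6, d'=7
row 2: denom=8−1·1/6=47/6; d'=(-50−1·7)/(47/6)=-342/47
row 3: denom=8−3·18/47=322/47; d'=(8−3·-342/47)/(322/47)=701/161
back: M3=701/161
back: M2=-342/47−18/47·701/161=-1440/161
back: M1=7−1/6·-1440/161=1367/161
M: M0=0, M1=1367/161, M2=-1440/161, M3=701/161, M4=0
seg 0: a=1, c=M0/2=0, d=(M1−M0)/(6·2)=1367/1932, b=Δ0−h0·(2M0+M1)/6=-1850/483
seg 1: a=-1, c=M1/2=1367/322, d=(M2−M1)/(6·1)=-401/138, b=Δ1−h1·(2M1+M2)/6=2251/483
seg 2: a=5, c=M2/2=-720/161, d=(M3−M2)/(6·3)=2141/2898, b=Δ2−h2·(2M2+M3)/6=4283/966
seg 3: a=-2, c=M3/2=701/322, d=(M4−M3)/(6·1)=-701/966, b=Δ3−h3·(2M3+M4)/6=-1184/483
t_q=13/2 → seg 3, τ=1/2; S=-2+-1184/483·τ+701/322·τ²+-701/966·τ³=-7141/2576

  seg 0: a=1 b=-1850/483 c=0 d=1367/1932
  seg 1: a=-1 b=2251/483 c=1367/322 d=-401/138
  seg 2: a=5 b=4283/966 c=-720/161 d=2141/2898
  seg 3: a=-2 b=-1184/483 c=701/322 d=-701/966
S(13/2) = -7141/2576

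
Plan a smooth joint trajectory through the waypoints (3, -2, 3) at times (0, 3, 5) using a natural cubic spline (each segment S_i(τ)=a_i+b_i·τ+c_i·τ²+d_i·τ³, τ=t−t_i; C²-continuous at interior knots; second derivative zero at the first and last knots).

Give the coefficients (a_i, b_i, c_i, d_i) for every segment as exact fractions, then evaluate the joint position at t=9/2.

  seg 0: a=3 b=-35/12 c=0 d=5/36
  seg 1: a=-2 b=5/6 c=5/4 d=-5/24
S(9/2) = 87/64

Δ: Δ0=-5/3, Δ1=5/2
row 1: diag=10, rhs=25; c'=1/5, d'=5/2
back: M1=5/2
M: M0=0, M1=5/2, M2=0
seg 0: a=3, c=M0/2=0, d=(M1−M0)/(6·3)=5/36, b=Δ0−h0·(2M0+M1)/6=-35/12
seg 1: a=-2, c=M1/2=5/4, d=(M2−M1)/(6·2)=-5/24, b=Δ1−h1·(2M1+M2)/6=5/6
t_q=9/2 → seg 1, τ=3/2; S=-2+5/6·τ+5/4·τ²+-5/24·τ³=87/64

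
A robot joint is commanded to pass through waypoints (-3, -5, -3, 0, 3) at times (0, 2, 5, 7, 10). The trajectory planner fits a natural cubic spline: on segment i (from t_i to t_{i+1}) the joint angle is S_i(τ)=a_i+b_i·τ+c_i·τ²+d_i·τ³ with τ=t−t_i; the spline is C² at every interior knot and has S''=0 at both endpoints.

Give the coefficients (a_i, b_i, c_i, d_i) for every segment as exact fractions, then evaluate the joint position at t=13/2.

  seg 0: a=-3 b=-189/145 c=0 d=11/145
  seg 1: a=-5 b=-57/145 c=66/145 d=-133/3915
  seg 2: a=-3 b=206/145 c=13/87 d=-191/3480
  seg 3: a=0 b=1183/870 c=-313/1740 d=313/15660
S(13/2) = -6663/9280

Δ: Δ0=-1, Δ1=2/3, Δ2=3/2, Δ3=1
row 1: diag=10, rhs=10; c'=3/10, d'=1
row 2: denom=10−3·3/10=91/10; d'=(5−3·1)/(91/10)=20/91
row 3: denom=10−2·20/91=870/91; d'=(-3−2·20/91)/(870/91)=-313/870
back: M3=-313/870
back: M2=20/91−20/91·-313/870=26/87
back: M1=1−3/10·26/87=132/145
M: M0=0, M1=132/145, M2=26/87, M3=-313/870, M4=0
seg 0: a=-3, c=M0/2=0, d=(M1−M0)/(6·2)=11/145, b=Δ0−h0·(2M0+M1)/6=-189/145
seg 1: a=-5, c=M1/2=66/145, d=(M2−M1)/(6·3)=-133/3915, b=Δ1−h1·(2M1+M2)/6=-57/145
seg 2: a=-3, c=M2/2=13/87, d=(M3−M2)/(6·2)=-191/3480, b=Δ2−h2·(2M2+M3)/6=206/145
seg 3: a=0, c=M3/2=-313/1740, d=(M4−M3)/(6·3)=313/15660, b=Δ3−h3·(2M3+M4)/6=1183/870
t_q=13/2 → seg 2, τ=3/2; S=-3+206/145·τ+13/87·τ²+-191/3480·τ³=-6663/9280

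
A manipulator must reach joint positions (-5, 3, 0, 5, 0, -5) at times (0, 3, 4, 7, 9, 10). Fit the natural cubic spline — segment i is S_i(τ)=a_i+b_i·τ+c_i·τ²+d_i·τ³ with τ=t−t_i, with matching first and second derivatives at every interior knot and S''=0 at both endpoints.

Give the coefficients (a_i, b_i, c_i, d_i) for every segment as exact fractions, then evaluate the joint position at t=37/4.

  seg 0: a=-5 b=2653/516 c=0 d=-1277/4644
  seg 1: a=3 b=-589/258 c=-1277/516 d=907/516
  seg 2: a=0 b=-337/172 c=361/129 d=-2461/4644
  seg 3: a=5 b=45/86 c=-339/172 d=79/344
  seg 4: a=0 b=-198/43 c=-51/86 d=17/86
S(37/4) = -6523/5504

Δ: Δ0=8/3, Δ1=-3, Δ2=5/3, Δ3=-5/2, Δ4=-5
row 1: diag=8, rhs=-34; c'=1/8, d'=-17/4
row 2: denom=8−1·1/8=63/8; d'=(28−1·-17/4)/(63/8)=86/21
row 3: denom=10−3·8/21=62/7; d'=(-25−3·86/21)/(62/7)=-261/62
row 4: denom=6−2·7/31=172/31; d'=(-15−2·-261/62)/(172/31)=-51/43
back: M4=-51/43
back: M3=-261/62−7/31·-51/43=-339/86
back: M2=86/21−8/21·-339/86=722/129
back: M1=-17/4−1/8·722/129=-1277/258
M: M0=0, M1=-1277/258, M2=722/129, M3=-339/86, M4=-51/43, M5=0
seg 0: a=-5, c=M0/2=0, d=(M1−M0)/(6·3)=-1277/4644, b=Δ0−h0·(2M0+M1)/6=2653/516
seg 1: a=3, c=M1/2=-1277/516, d=(M2−M1)/(6·1)=907/516, b=Δ1−h1·(2M1+M2)/6=-589/258
seg 2: a=0, c=M2/2=361/129, d=(M3−M2)/(6·3)=-2461/4644, b=Δ2−h2·(2M2+M3)/6=-337/172
seg 3: a=5, c=M3/2=-339/172, d=(M4−M3)/(6·2)=79/344, b=Δ3−h3·(2M3+M4)/6=45/86
seg 4: a=0, c=M4/2=-51/86, d=(M5−M4)/(6·1)=17/86, b=Δ4−h4·(2M4+M5)/6=-198/43
t_q=37/4 → seg 4, τ=1/4; S=0+-198/43·τ+-51/86·τ²+17/86·τ³=-6523/5504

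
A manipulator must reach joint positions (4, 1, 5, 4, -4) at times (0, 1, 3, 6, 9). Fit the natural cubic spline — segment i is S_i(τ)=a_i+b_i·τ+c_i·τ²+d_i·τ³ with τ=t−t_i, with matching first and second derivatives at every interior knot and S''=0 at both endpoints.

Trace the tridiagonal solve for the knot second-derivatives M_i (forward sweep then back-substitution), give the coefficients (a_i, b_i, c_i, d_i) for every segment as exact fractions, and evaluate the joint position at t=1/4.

Δ: Δ0=-3, Δ1=2, Δ2=-1/3, Δ3=-8/3
row 1: diag=6, rhs=30; c'=1/3, d'=5
row 2: denom=10−2·1/3=28/3; d'=(-14−2·5)/(28/3)=-18/7
row 3: denom=12−3·9/28=309/28; d'=(-14−3·-18/7)/(309/28)=-176/309
back: M3=-176/309
back: M2=-18/7−9/28·-176/309=-246/103
back: M1=5−1/3·-246/103=597/103
M: M0=0, M1=597/103, M2=-246/103, M3=-176/309, M4=0
seg 0: a=4, c=M0/2=0, d=(M1−M0)/(6·1)=199/206, b=Δ0−h0·(2M0+M1)/6=-817/206
seg 1: a=1, c=M1/2=597/206, d=(M2−M1)/(6·2)=-281/412, b=Δ1−h1·(2M1+M2)/6=-110/103
seg 2: a=5, c=M2/2=-123/103, d=(M3−M2)/(6·3)=281/2781, b=Δ2−h2·(2M2+M3)/6=241/103
seg 3: a=4, c=M3/2=-88/309, d=(M4−M3)/(6·3)=88/2781, b=Δ3−h3·(2M3+M4)/6=-216/103
t_q=1/4 → seg 0, τ=1/4; S=4+-817/206·τ+0·τ²+199/206·τ³=39863/13184

  seg 0: a=4 b=-817/206 c=0 d=199/206
  seg 1: a=1 b=-110/103 c=597/206 d=-281/412
  seg 2: a=5 b=241/103 c=-123/103 d=281/2781
  seg 3: a=4 b=-216/103 c=-88/309 d=88/2781
S(1/4) = 39863/13184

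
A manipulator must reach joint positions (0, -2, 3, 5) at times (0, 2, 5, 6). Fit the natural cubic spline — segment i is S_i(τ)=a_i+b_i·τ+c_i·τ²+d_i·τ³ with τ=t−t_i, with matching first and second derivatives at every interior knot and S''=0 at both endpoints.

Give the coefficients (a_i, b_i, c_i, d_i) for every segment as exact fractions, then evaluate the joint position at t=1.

  seg 0: a=0 b=-335/213 c=0 d=61/426
  seg 1: a=-2 b=31/213 c=61/71 d=-25/213
  seg 2: a=3 b=454/213 c=-14/71 d=14/213
S(1) = -203/142

Δ: Δ0=-1, Δ1=5/3, Δ2=2
row 1: diag=10, rhs=16; c'=3/10, d'=8/5
row 2: denom=8−3·3/10=71/10; d'=(2−3·8/5)/(71/10)=-28/71
back: M2=-28/71
back: M1=8/5−3/10·-28/71=122/71
M: M0=0, M1=122/71, M2=-28/71, M3=0
seg 0: a=0, c=M0/2=0, d=(M1−M0)/(6·2)=61/426, b=Δ0−h0·(2M0+M1)/6=-335/213
seg 1: a=-2, c=M1/2=61/71, d=(M2−M1)/(6·3)=-25/213, b=Δ1−h1·(2M1+M2)/6=31/213
seg 2: a=3, c=M2/2=-14/71, d=(M3−M2)/(6·1)=14/213, b=Δ2−h2·(2M2+M3)/6=454/213
t_q=1 → seg 0, τ=1; S=0+-335/213·τ+0·τ²+61/426·τ³=-203/142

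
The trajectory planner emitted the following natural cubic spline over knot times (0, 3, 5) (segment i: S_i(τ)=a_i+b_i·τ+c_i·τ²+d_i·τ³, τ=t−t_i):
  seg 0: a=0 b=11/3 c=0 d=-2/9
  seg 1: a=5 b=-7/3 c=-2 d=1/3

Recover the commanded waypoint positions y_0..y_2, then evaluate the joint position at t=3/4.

y_0 = S_0(0) = a_0 = 0
y_1 = S_1(0) = a_1 = 5
y_2 = S_1(2) = -5
t_q=3/4 is in segment 0 (τ=3/4); S_0(τ)=85/32

y_0=0 y_1=5 y_2=-5
S(3/4) = 85/32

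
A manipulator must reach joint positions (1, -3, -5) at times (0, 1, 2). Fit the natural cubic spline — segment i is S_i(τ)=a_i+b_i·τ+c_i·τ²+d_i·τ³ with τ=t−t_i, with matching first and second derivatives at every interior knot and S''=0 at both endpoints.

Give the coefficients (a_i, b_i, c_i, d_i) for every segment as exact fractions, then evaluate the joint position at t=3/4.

Δ: Δ0=-4, Δ1=-2
row 1: diag=4, rhs=12; c'=1/4, d'=3
back: M1=3
M: M0=0, M1=3, M2=0
seg 0: a=1, c=M0/2=0, d=(M1−M0)/(6·1)=1/2, b=Δ0−h0·(2M0+M1)/6=-9/2
seg 1: a=-3, c=M1/2=3/2, d=(M2−M1)/(6·1)=-1/2, b=Δ1−h1·(2M1+M2)/6=-3
t_q=3/4 → seg 0, τ=3/4; S=1+-9/2·τ+0·τ²+1/2·τ³=-277/128

  seg 0: a=1 b=-9/2 c=0 d=1/2
  seg 1: a=-3 b=-3 c=3/2 d=-1/2
S(3/4) = -277/128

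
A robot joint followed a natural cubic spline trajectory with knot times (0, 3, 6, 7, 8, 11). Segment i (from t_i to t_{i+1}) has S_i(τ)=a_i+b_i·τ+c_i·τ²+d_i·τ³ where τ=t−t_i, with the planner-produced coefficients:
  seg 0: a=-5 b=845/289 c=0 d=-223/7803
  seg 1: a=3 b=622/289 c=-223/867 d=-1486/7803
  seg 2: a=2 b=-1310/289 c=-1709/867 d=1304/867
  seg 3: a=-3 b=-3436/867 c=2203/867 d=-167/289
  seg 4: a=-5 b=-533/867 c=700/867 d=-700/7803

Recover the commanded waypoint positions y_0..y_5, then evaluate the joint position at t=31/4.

y_0=-5 y_1=3 y_2=2 y_3=-3 y_4=-5 y_5=-2
S(31/4) = -88537/18496

y_0 = S_0(0) = a_0 = -5
y_1 = S_1(0) = a_1 = 3
y_2 = S_2(0) = a_2 = 2
y_3 = S_3(0) = a_3 = -3
y_4 = S_4(0) = a_4 = -5
y_5 = S_4(3) = -2
t_q=31/4 is in segment 3 (τ=3/4); S_3(τ)=-88537/18496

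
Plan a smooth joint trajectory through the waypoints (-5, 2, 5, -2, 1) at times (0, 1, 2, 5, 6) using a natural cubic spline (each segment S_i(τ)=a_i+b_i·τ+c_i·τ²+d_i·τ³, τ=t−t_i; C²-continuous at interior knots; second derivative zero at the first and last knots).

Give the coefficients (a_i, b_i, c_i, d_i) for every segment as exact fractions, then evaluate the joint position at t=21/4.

  seg 0: a=-5 b=1234/159 c=0 d=-121/159
  seg 1: a=2 b=871/159 c=-121/53 d=-31/159
  seg 2: a=5 b=52/159 c=-152/53 d=35/53
  seg 3: a=-2 b=151/159 c=163/53 d=-163/159
S(21/4) = -5381/3392

Δ: Δ0=7, Δ1=3, Δ2=-7/3, Δ3=3
row 1: diag=4, rhs=-24; c'=1/4, d'=-6
row 2: denom=8−1·1/4=31/4; d'=(-32−1·-6)/(31/4)=-104/31
row 3: denom=8−3·12/31=212/31; d'=(32−3·-104/31)/(212/31)=326/53
back: M3=326/53
back: M2=-104/31−12/31·326/53=-304/53
back: M1=-6−1/4·-304/53=-242/53
M: M0=0, M1=-242/53, M2=-304/53, M3=326/53, M4=0
seg 0: a=-5, c=M0/2=0, d=(M1−M0)/(6·1)=-121/159, b=Δ0−h0·(2M0+M1)/6=1234/159
seg 1: a=2, c=M1/2=-121/53, d=(M2−M1)/(6·1)=-31/159, b=Δ1−h1·(2M1+M2)/6=871/159
seg 2: a=5, c=M2/2=-152/53, d=(M3−M2)/(6·3)=35/53, b=Δ2−h2·(2M2+M3)/6=52/159
seg 3: a=-2, c=M3/2=163/53, d=(M4−M3)/(6·1)=-163/159, b=Δ3−h3·(2M3+M4)/6=151/159
t_q=21/4 → seg 3, τ=1/4; S=-2+151/159·τ+163/53·τ²+-163/159·τ³=-5381/3392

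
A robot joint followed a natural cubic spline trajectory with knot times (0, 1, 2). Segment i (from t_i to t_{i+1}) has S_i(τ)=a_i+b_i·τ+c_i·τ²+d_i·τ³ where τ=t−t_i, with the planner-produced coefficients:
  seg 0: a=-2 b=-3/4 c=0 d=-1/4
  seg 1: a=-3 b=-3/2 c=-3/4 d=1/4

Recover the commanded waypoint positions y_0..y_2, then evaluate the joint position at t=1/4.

y_0 = S_0(0) = a_0 = -2
y_1 = S_1(0) = a_1 = -3
y_2 = S_1(1) = -5
t_q=1/4 is in segment 0 (τ=1/4); S_0(τ)=-561/256

y_0=-2 y_1=-3 y_2=-5
S(1/4) = -561/256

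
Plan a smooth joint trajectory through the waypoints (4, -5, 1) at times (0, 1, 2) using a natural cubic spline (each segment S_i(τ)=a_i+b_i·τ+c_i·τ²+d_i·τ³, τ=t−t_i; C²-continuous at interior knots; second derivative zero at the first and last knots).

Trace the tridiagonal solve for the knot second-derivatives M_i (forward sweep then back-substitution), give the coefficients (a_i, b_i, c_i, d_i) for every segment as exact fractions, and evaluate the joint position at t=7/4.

  seg 0: a=4 b=-51/4 c=0 d=15/4
  seg 1: a=-5 b=-3/2 c=45/4 d=-15/4
S(7/4) = -353/256

Δ: Δ0=-9, Δ1=6
row 1: diag=4, rhs=90; c'=1/4, d'=45/2
back: M1=45/2
M: M0=0, M1=45/2, M2=0
seg 0: a=4, c=M0/2=0, d=(M1−M0)/(6·1)=15/4, b=Δ0−h0·(2M0+M1)/6=-51/4
seg 1: a=-5, c=M1/2=45/4, d=(M2−M1)/(6·1)=-15/4, b=Δ1−h1·(2M1+M2)/6=-3/2
t_q=7/4 → seg 1, τ=3/4; S=-5+-3/2·τ+45/4·τ²+-15/4·τ³=-353/256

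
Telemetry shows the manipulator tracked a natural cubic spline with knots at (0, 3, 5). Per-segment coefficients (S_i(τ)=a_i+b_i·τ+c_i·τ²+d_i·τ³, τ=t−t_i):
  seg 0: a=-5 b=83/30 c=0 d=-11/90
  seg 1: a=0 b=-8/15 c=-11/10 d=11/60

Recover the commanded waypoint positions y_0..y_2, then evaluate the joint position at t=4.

y_0 = S_0(0) = a_0 = -5
y_1 = S_1(0) = a_1 = 0
y_2 = S_1(2) = -4
t_q=4 is in segment 1 (τ=1); S_1(τ)=-29/20

y_0=-5 y_1=0 y_2=-4
S(4) = -29/20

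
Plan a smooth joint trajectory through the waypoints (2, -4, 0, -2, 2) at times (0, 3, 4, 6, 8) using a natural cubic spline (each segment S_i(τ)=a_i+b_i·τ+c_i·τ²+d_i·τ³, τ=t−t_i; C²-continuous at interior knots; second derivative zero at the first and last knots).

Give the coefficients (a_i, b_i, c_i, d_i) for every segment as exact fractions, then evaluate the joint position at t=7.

  seg 0: a=2 b=-809/172 c=0 d=155/516
  seg 1: a=-4 b=293/86 c=465/172 d=-363/172
  seg 2: a=0 b=427/172 c=-156/43 d=649/688
  seg 3: a=-2 b=-61/86 c=699/344 d=-233/688
S(7) = -699/688

Δ: Δ0=-2, Δ1=4, Δ2=-1, Δ3=2
row 1: diag=8, rhs=36; c'=1/8, d'=9/2
row 2: denom=6−1·1/8=47/8; d'=(-30−1·9/2)/(47/8)=-276/47
row 3: denom=8−2·16/47=344/47; d'=(18−2·-276/47)/(344/47)=699/172
back: M3=699/172
back: M2=-276/47−16/47·699/172=-312/43
back: M1=9/2−1/8·-312/43=465/86
M: M0=0, M1=465/86, M2=-312/43, M3=699/172, M4=0
seg 0: a=2, c=M0/2=0, d=(M1−M0)/(6·3)=155/516, b=Δ0−h0·(2M0+M1)/6=-809/172
seg 1: a=-4, c=M1/2=465/172, d=(M2−M1)/(6·1)=-363/172, b=Δ1−h1·(2M1+M2)/6=293/86
seg 2: a=0, c=M2/2=-156/43, d=(M3−M2)/(6·2)=649/688, b=Δ2−h2·(2M2+M3)/6=427/172
seg 3: a=-2, c=M3/2=699/344, d=(M4−M3)/(6·2)=-233/688, b=Δ3−h3·(2M3+M4)/6=-61/86
t_q=7 → seg 3, τ=1; S=-2+-61/86·τ+699/344·τ²+-233/688·τ³=-699/688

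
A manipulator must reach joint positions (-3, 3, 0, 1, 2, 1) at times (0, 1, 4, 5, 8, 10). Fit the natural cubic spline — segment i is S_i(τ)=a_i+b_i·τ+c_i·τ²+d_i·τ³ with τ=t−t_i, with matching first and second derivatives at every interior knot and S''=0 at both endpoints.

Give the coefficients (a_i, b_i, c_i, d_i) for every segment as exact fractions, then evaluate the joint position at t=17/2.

Δ: Δ0=6, Δ1=-1, Δ2=1, Δ3=1/3, Δ4=-1/2
row 1: diag=8, rhs=-42; c'=3/8, d'=-21/4
row 2: denom=8−3·3/8=55/8; d'=(12−3·-21/4)/(55/8)=222/55
row 3: denom=8−1·8/55=432/55; d'=(-4−1·222/55)/(432/55)=-221/216
row 4: denom=10−3·55/144=425/48; d'=(-5−3·-221/216)/(425/48)=-278/1275
back: M4=-278/1275
back: M3=-221/216−55/144·-278/1275=-719/765
back: M2=222/55−8/55·-719/765=15962/3825
back: M1=-21/4−3/8·15962/3825=-8689/1275
M: M0=0, M1=-8689/1275, M2=15962/3825, M3=-719/765, M4=-278/1275, M5=0
seg 0: a=-3, c=M0/2=0, d=(M1−M0)/(6·1)=-8689/7650, b=Δ0−h0·(2M0+M1)/6=54589/7650
seg 1: a=3, c=M1/2=-8689/2550, d=(M2−M1)/(6·3)=42029/68850, b=Δ1−h1·(2M1+M2)/6=14261/3825
seg 2: a=0, c=M2/2=7981/3825, d=(M3−M2)/(6·1)=-2173/2550, b=Δ2−h2·(2M2+M3)/6=-1793/7650
seg 3: a=1, c=M3/2=-719/1530, d=(M4−M3)/(6·3)=2761/68850, b=Δ3−h3·(2M3+M4)/6=311/225
seg 4: a=2, c=M4/2=-139/1275, d=(M5−M4)/(6·2)=139/7650, b=Δ4−h4·(2M4+M5)/6=-2713/7650
t_q=17/2 → seg 4, τ=1/2; S=2+-2713/7650·τ+-139/1275·τ²+139/7650·τ³=36673/20400

  seg 0: a=-3 b=54589/7650 c=0 d=-8689/7650
  seg 1: a=3 b=14261/3825 c=-8689/2550 d=42029/68850
  seg 2: a=0 b=-1793/7650 c=7981/3825 d=-2173/2550
  seg 3: a=1 b=311/225 c=-719/1530 d=2761/68850
  seg 4: a=2 b=-2713/7650 c=-139/1275 d=139/7650
S(17/2) = 36673/20400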